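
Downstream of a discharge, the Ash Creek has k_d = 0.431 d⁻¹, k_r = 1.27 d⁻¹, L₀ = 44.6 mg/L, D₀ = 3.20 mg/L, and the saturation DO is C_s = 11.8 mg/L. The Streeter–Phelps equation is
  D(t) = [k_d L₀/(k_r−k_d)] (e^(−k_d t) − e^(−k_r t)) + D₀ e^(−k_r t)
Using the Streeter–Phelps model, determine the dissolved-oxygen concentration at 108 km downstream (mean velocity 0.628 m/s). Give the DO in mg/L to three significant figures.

DO ≈ 3.66 mg/L

Travel time t = x/v = 108 km / (0.628 m/s) = 108000 m / 0.628 m/s = 172000 s = 1.990 d.
k_d L₀/(k_r−k_d) = 0.431×44.6/(1.27−0.431) = 19.22/0.8390 = 22.91 mg/L.
e^(−k_d t) = e^(−0.431×1.990) = 0.4241; e^(−k_r t) = e^(−1.27×1.990) = 0.07983.
D = 22.91 × (0.4241 − 0.07983) + 3.20 × 0.07983 = 7.887 + 0.2555 = 8.142 mg/L.
DO = C_s − D = 11.8 − 8.142 = 3.658 mg/L.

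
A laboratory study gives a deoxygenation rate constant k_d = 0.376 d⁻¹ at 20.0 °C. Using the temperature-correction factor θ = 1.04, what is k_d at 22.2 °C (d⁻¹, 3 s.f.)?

k_d ≈ 0.410 d⁻¹

k_d(T₂) = k_d(T₁) · θ^(T₂−T₁) = 0.376 × 1.04^(22.2−20.0)
= 0.376 × 1.04^2.20 = 0.376 × 1.090 = 0.4099 d⁻¹.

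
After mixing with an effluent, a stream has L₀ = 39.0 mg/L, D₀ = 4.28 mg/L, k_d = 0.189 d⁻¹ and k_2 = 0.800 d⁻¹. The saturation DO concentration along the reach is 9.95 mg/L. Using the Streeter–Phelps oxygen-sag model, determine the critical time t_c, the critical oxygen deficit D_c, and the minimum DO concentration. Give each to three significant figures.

t_c ≈ 1.64 d; D_c ≈ 6.75 mg/L; min DO ≈ 3.20 mg/L

With k_2/k_d = 4.233 and 1 − D₀(k_2−k_d)/(k_d L₀) = 0.6452,
t_c = ln(4.233 × 0.6452) / (0.800 − 0.189) = ln(2.731) / 0.6110 = 1.005/0.6110 = 1.644 d.
D_c = (k_d/k_2) L₀ e^(−k_d t_c) = (0.189/0.800) × 39.0 × e^(−0.189×1.644) = 0.2362 × 39.0 × 0.7329 = 6.753 mg/L.
Minimum DO = C_s − D_c = 9.95 − 6.753 = 3.197 mg/L.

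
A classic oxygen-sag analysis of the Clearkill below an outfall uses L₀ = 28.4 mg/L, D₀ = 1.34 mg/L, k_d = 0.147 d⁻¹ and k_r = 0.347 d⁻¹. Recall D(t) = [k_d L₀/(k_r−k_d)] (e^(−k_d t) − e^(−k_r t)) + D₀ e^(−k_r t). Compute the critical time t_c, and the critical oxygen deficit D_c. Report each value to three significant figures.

t_c ≈ 3.96 d; D_c ≈ 6.72 mg/L

At the critical point dD/dt = 0, so k_d L₀ e^(−k_d t) = k_r D. Substituting D(t) from the Streeter–Phelps equation and solving for t gives
t_c = ln[(k_r/k_d)(1 − D₀(k_r−k_d)/(k_d L₀))] / (k_r−k_d).
Here k_r−k_d = 0.2000 d⁻¹ and 1 − D₀(k_r−k_d)/(k_d L₀) = 1 − 1.34×0.2000/(0.147×28.4) = 0.9358, so
t_c = ln(2.361 × 0.9358) / 0.2000 = 0.7925 / 0.2000 = 3.963 d.
L(t_c) = L₀ e^(−k_d t_c) = 28.4 × 0.5585 = 15.86 mg/L, and at the critical point k_r D_c = k_d L, so D_c = (0.147/0.347) × 15.86 = 6.719 mg/L.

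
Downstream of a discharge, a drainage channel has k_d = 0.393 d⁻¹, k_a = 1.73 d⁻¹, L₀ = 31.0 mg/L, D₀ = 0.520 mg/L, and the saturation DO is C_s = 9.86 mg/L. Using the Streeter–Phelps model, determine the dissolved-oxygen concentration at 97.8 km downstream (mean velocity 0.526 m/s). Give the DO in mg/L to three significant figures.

DO ≈ 6.16 mg/L

Travel time t = x/v = 97.8 km / (0.526 m/s) = 97800 m / 0.526 m/s = 185900 s = 2.152 d.
k_d L₀/(k_a−k_d) = 0.393×31.0/(1.73−0.393) = 12.18/1.337 = 9.112 mg/L.
e^(−k_d t) = e^(−0.393×2.152) = 0.4292; e^(−k_a t) = e^(−1.73×2.152) = 0.02416.
D = 9.112 × (0.4292 − 0.02416) + 0.520 × 0.02416 = 3.691 + 0.01256 = 3.704 mg/L.
DO = C_s − D = 9.86 − 3.704 = 6.156 mg/L.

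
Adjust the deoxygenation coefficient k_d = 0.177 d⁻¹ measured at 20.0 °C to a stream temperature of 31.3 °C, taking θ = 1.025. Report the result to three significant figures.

k_d ≈ 0.234 d⁻¹

k_d(T₂) = k_d(T₁) · θ^(T₂−T₁) = 0.177 × 1.025^(31.3−20.0)
= 0.177 × 1.025^11.3 = 0.177 × 1.322 = 0.2340 d⁻¹.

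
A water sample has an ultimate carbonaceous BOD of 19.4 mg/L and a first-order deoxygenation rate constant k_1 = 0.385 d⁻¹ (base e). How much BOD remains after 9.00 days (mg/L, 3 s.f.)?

L ≈ 0.607 mg/L

L_t = L₀ e^(−k_1 t) = 19.4 × e^(−0.385×9.00) = 19.4 × 0.03127 = 0.6067 mg/L.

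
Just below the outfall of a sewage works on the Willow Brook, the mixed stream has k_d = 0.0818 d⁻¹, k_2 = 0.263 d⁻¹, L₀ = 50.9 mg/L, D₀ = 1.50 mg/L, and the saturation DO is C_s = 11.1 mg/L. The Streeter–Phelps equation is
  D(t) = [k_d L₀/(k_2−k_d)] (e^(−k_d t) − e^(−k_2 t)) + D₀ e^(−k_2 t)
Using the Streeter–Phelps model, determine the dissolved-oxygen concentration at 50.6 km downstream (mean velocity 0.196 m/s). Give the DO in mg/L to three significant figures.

Travel time t = x/v = 50.6 km / (0.196 m/s) = 50600 m / 0.196 m/s = 258200 s = 2.988 d.
k_d L₀/(k_2−k_d) = 0.0818×50.9/(0.263−0.0818) = 4.164/0.1812 = 22.98 mg/L.
e^(−k_d t) = e^(−0.0818×2.988) = 0.7832; e^(−k_2 t) = e^(−0.263×2.988) = 0.4557.
D = 22.98 × (0.7832 − 0.4557) + 1.50 × 0.4557 = 7.524 + 0.6836 = 8.207 mg/L.
DO = C_s − D = 11.1 − 8.207 = 2.893 mg/L.

DO ≈ 2.89 mg/L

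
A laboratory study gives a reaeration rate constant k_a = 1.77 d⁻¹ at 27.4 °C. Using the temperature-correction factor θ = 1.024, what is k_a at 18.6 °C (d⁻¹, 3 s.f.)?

k_a(T₂) = k_a(T₁) · θ^(T₂−T₁) = 1.77 × 1.024^(18.6−27.4)
= 1.77 × 1.024^-8.80 = 1.77 × 0.8116 = 1.437 d⁻¹.

k_a ≈ 1.44 d⁻¹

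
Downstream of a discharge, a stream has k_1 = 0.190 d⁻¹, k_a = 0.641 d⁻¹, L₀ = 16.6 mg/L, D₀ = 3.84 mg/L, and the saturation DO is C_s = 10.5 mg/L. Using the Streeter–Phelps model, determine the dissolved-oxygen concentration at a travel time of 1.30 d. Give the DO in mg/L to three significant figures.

k_1 L₀/(k_a−k_1) = 0.190×16.6/(0.641−0.190) = 3.154/0.4510 = 6.993 mg/L.
e^(−k_1 t) = e^(−0.190×1.300) = 0.7811; e^(−k_a t) = e^(−0.641×1.300) = 0.4346.
D = 6.993 × (0.7811 − 0.4346) + 3.84 × 0.4346 = 2.423 + 1.669 = 4.092 mg/L.
DO = C_s − D = 10.5 − 4.092 = 6.408 mg/L.

DO ≈ 6.41 mg/L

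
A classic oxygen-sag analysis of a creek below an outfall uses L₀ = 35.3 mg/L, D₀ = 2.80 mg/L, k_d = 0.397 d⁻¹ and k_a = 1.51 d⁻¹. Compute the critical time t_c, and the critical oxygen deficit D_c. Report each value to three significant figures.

t_c ≈ 0.974 d; D_c ≈ 6.30 mg/L

At the critical point dD/dt = 0, so k_d L₀ e^(−k_d t) = k_a D. Substituting D(t) from the Streeter–Phelps equation and solving for t gives
t_c = ln[(k_a/k_d)(1 − D₀(k_a−k_d)/(k_d L₀))] / (k_a−k_d).
Here k_a−k_d = 1.113 d⁻¹ and 1 − D₀(k_a−k_d)/(k_d L₀) = 1 − 2.80×1.113/(0.397×35.3) = 0.7776, so
t_c = ln(3.804 × 0.7776) / 1.113 = 1.084 / 1.113 = 0.9743 d.
L(t_c) = L₀ e^(−k_d t_c) = 35.3 × 0.6792 = 23.98 mg/L, and at the critical point k_a D_c = k_d L, so D_c = (0.397/1.51) × 23.98 = 6.304 mg/L.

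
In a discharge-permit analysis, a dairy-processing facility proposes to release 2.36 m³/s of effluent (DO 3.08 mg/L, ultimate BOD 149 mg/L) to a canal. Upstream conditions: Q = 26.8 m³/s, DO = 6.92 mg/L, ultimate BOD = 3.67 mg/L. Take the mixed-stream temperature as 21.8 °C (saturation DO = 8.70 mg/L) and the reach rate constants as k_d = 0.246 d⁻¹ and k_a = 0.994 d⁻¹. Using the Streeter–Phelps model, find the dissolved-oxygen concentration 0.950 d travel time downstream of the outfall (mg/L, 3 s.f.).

Mixed DO = (26.8×6.92 + 2.36×3.08)/(26.8+2.36) = 192.7/29.16 = 6.609 mg/L.
Mixed L₀ = (26.8×3.67 + 2.36×149)/(29.16) = 450.0/29.16 = 15.43 mg/L.
Initial deficit D₀ = C_s − DO₀ = 8.70 − 6.609 = 2.091 mg/L.
D(0.950) = [0.246×15.43/(0.994−0.246)](e^(−0.246×0.950) − e^(−0.994×0.950)) + 2.091 e^(−0.994×0.950)
= 5.075 × (0.7916 − 0.3890) + 2.091 × 0.3890 = 2.857 mg/L.
DO = 8.70 − 2.857 = 5.843 mg/L.

DO ≈ 5.84 mg/L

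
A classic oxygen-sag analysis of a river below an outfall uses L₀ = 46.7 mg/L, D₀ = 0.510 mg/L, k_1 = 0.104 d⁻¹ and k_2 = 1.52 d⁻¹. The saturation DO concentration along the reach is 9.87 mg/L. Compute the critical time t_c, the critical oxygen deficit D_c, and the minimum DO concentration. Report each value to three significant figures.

t_c ≈ 1.78 d; D_c ≈ 2.66 mg/L; min DO ≈ 7.21 mg/L

With k_2/k_1 = 14.62 and 1 − D₀(k_2−k_1)/(k_1 L₀) = 0.8513,
t_c = ln(14.62 × 0.8513) / (1.52 − 0.104) = ln(12.44) / 1.416 = 2.521/1.416 = 1.780 d.
D_c = (k_1/k_2) L₀ e^(−k_1 t_c) = (0.104/1.52) × 46.7 × e^(−0.104×1.780) = 0.06842 × 46.7 × 0.8310 = 2.655 mg/L.
Minimum DO = C_s − D_c = 9.87 − 2.655 = 7.215 mg/L.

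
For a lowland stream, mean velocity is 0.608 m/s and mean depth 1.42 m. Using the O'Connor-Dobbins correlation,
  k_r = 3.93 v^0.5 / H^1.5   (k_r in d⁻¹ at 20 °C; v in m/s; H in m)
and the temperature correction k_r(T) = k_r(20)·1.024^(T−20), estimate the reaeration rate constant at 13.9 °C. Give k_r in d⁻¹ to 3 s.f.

k_r(20) = 3.93 × 0.608^0.5 / 1.42^1.5 = 3.93 × 0.7797 / 1.692 = 1.811 d⁻¹.
k_r(13.9) = 1.811 × 1.024^(13.9−20) = 1.811 × 0.8653 = 1.567 d⁻¹.

k_r ≈ 1.57 d⁻¹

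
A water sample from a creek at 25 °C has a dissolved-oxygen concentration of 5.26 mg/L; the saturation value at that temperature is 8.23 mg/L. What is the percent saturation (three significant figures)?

% saturation = C/C_s × 100 = 5.26/8.23 × 100 = 63.9 %.

63.9 % saturation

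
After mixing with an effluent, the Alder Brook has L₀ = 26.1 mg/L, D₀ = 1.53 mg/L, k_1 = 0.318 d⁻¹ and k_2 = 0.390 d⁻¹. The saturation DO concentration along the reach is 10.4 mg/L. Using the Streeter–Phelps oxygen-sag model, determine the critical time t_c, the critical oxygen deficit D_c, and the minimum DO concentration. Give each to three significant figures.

t_c ≈ 2.65 d; D_c ≈ 9.17 mg/L; min DO ≈ 1.23 mg/L

With k_2/k_1 = 1.226 and 1 − D₀(k_2−k_1)/(k_1 L₀) = 0.9867,
t_c = ln(1.226 × 0.9867) / (0.390 − 0.318) = ln(1.210) / 0.07200 = 0.1907/0.07200 = 2.649 d.
D_c = (k_1/k_2) L₀ e^(−k_1 t_c) = (0.318/0.390) × 26.1 × e^(−0.318×2.649) = 0.8154 × 26.1 × 0.4307 = 9.165 mg/L.
Minimum DO = C_s − D_c = 10.4 − 9.165 = 1.235 mg/L.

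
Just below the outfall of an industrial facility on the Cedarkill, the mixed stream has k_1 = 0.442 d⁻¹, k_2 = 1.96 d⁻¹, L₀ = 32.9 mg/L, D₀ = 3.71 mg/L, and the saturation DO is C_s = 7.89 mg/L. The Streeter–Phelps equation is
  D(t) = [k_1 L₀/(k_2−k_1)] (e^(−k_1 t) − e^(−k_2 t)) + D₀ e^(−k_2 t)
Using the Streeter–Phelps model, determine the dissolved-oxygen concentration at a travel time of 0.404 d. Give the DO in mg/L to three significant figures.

k_1 L₀/(k_2−k_1) = 0.442×32.9/(1.96−0.442) = 14.54/1.518 = 9.580 mg/L.
e^(−k_1 t) = e^(−0.442×0.4040) = 0.8365; e^(−k_2 t) = e^(−1.96×0.4040) = 0.4530.
D = 9.580 × (0.8365 − 0.4530) + 3.71 × 0.4530 = 3.673 + 1.681 = 5.354 mg/L.
DO = C_s − D = 7.89 − 5.354 = 2.536 mg/L.

DO ≈ 2.54 mg/L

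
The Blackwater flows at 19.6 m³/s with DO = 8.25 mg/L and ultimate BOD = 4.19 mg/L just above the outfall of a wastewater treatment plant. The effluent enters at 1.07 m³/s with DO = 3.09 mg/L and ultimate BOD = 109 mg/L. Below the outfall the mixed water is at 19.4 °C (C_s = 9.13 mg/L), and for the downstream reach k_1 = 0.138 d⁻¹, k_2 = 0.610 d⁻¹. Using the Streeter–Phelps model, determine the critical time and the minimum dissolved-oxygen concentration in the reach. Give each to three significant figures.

Mixed DO = (19.6×8.25 + 1.07×3.09)/(19.6+1.07) = 165.0/20.67 = 7.983 mg/L.
Mixed L₀ = (19.6×4.19 + 1.07×109)/(20.67) = 198.8/20.67 = 9.616 mg/L.
Initial deficit D₀ = C_s − DO₀ = 9.13 − 7.983 = 1.147 mg/L.
t_c = (1/0.4720) ln[(0.610/0.138)(1 − 1.147×0.4720/(0.138×9.616))] = 2.119 × ln(2.617) = 2.038 d.
D_c = (0.138/0.610) × 9.616 × e^(−0.138×2.038) = 0.2262 × 9.616 × 0.7549 = 1.642 mg/L.
Minimum DO = 9.13 − 1.642 = 7.488 mg/L.

t_c ≈ 2.04 d; minimum DO ≈ 7.49 mg/L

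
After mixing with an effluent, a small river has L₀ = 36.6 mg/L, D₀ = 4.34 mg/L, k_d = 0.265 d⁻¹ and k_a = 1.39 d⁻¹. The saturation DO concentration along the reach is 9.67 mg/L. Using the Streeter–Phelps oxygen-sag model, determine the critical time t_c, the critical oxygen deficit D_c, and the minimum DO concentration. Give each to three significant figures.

With k_a/k_d = 5.245 and 1 − D₀(k_a−k_d)/(k_d L₀) = 0.4966,
t_c = ln(5.245 × 0.4966) / (1.39 − 0.265) = ln(2.605) / 1.125 = 0.9574/1.125 = 0.8510 d.
D_c = (k_d/k_a) L₀ e^(−k_d t_c) = (0.265/1.39) × 36.6 × e^(−0.265×0.8510) = 0.1906 × 36.6 × 0.7981 = 5.569 mg/L.
Minimum DO = C_s − D_c = 9.67 − 5.569 = 4.101 mg/L.

t_c ≈ 0.851 d; D_c ≈ 5.57 mg/L; min DO ≈ 4.10 mg/L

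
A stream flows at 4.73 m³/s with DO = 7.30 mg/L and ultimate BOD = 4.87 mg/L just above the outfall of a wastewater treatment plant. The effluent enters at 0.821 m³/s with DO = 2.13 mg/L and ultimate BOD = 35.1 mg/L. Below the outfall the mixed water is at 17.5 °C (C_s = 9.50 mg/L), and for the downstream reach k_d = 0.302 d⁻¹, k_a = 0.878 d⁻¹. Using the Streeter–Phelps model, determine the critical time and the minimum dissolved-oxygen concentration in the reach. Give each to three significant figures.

Mixed DO = (4.73×7.30 + 0.821×2.13)/(4.73+0.821) = 36.28/5.551 = 6.535 mg/L.
Mixed L₀ = (4.73×4.87 + 0.821×35.1)/(5.551) = 51.85/5.551 = 9.341 mg/L.
Initial deficit D₀ = C_s − DO₀ = 9.50 − 6.535 = 2.965 mg/L.
t_c = (1/0.5760) ln[(0.878/0.302)(1 − 2.965×0.5760/(0.302×9.341))] = 1.736 × ln(1.147) = 0.2387 d.
D_c = (0.302/0.878) × 9.341 × e^(−0.302×0.2387) = 0.3440 × 9.341 × 0.9304 = 2.989 mg/L.
Minimum DO = 9.50 − 2.989 = 6.511 mg/L.

t_c ≈ 0.239 d; minimum DO ≈ 6.51 mg/L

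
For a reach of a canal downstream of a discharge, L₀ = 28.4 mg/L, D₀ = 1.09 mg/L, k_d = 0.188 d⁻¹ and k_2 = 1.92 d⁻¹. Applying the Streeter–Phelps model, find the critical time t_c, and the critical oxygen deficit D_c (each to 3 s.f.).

With k_2/k_d = 10.21 and 1 − D₀(k_2−k_d)/(k_d L₀) = 0.6464,
t_c = ln(10.21 × 0.6464) / (1.92 − 0.188) = ln(6.602) / 1.732 = 1.887/1.732 = 1.090 d.
L(t_c) = L₀ e^(−k_d t_c) = 28.4 × 0.8148 = 23.14 mg/L, and at the critical point k_2 D_c = k_d L, so D_c = (0.188/1.92) × 23.14 = 2.266 mg/L.

t_c ≈ 1.09 d; D_c ≈ 2.27 mg/L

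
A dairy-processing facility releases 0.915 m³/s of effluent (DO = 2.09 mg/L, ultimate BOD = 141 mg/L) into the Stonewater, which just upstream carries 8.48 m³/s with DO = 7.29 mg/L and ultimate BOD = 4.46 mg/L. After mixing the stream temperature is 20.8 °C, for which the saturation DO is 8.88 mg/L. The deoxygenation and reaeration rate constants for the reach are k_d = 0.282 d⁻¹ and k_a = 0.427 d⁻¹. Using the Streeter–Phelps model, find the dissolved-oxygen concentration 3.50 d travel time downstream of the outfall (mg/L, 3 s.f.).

DO ≈ 3.29 mg/L

Mixed DO = (8.48×7.29 + 0.915×2.09)/(8.48+0.915) = 63.73/9.395 = 6.784 mg/L.
Mixed L₀ = (8.48×4.46 + 0.915×141)/(9.395) = 166.8/9.395 = 17.76 mg/L.
Initial deficit D₀ = C_s − DO₀ = 8.88 − 6.784 = 2.096 mg/L.
D(3.50) = [0.282×17.76/(0.427−0.282)](e^(−0.282×3.50) − e^(−0.427×3.50)) + 2.096 e^(−0.427×3.50)
= 34.54 × (0.3727 − 0.2244) + 2.096 × 0.2244 = 5.593 mg/L.
DO = 8.88 − 5.593 = 3.287 mg/L.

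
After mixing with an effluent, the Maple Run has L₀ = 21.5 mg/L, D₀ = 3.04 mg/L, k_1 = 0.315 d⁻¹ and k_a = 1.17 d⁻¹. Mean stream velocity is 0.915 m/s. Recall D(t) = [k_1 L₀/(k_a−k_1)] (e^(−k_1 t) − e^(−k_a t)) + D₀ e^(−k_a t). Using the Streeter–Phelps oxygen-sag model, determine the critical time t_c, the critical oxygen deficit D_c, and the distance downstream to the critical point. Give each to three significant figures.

t_c ≈ 0.968 d; D_c ≈ 4.27 mg/L; x_c ≈ 76.6 km

With k_a/k_1 = 3.714 and 1 − D₀(k_a−k_1)/(k_1 L₀) = 0.6162,
t_c = ln(3.714 × 0.6162) / (1.17 − 0.315) = ln(2.289) / 0.8550 = 0.8280/0.8550 = 0.9684 d.
D_c = (k_1/k_a) L₀ e^(−k_1 t_c) = (0.315/1.17) × 21.5 × e^(−0.315×0.9684) = 0.2692 × 21.5 × 0.7371 = 4.267 mg/L.
x_c = v t_c = 0.915 m/s × 0.9684 d × 86400 s/d = 76560 m ≈ 76.6 km.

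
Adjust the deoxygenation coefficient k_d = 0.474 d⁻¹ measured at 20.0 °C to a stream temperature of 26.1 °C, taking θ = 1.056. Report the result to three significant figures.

k_d ≈ 0.661 d⁻¹

k_d(T₂) = k_d(T₁) · θ^(T₂−T₁) = 0.474 × 1.056^(26.1−20.0)
= 0.474 × 1.056^6.10 = 0.474 × 1.394 = 0.6609 d⁻¹.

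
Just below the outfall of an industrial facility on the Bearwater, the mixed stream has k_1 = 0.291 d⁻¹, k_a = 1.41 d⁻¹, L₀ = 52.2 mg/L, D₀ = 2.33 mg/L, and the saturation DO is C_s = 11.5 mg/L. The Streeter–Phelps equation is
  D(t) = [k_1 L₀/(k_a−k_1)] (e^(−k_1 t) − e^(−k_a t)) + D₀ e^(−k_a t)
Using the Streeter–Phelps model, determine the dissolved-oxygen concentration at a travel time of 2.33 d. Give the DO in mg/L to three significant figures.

k_1 L₀/(k_a−k_1) = 0.291×52.2/(1.41−0.291) = 15.19/1.119 = 13.57 mg/L.
e^(−k_1 t) = e^(−0.291×2.330) = 0.5076; e^(−k_a t) = e^(−1.41×2.330) = 0.03743.
D = 13.57 × (0.5076 − 0.03743) + 2.33 × 0.03743 = 6.383 + 0.08721 = 6.470 mg/L.
DO = C_s − D = 11.5 − 6.470 = 5.030 mg/L.

DO ≈ 5.03 mg/L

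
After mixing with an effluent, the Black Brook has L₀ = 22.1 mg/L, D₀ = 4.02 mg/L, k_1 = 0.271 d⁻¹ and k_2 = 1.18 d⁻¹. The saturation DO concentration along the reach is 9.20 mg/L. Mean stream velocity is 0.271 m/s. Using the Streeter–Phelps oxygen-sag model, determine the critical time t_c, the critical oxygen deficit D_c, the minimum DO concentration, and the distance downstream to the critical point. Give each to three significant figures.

t_c ≈ 0.582 d; D_c ≈ 4.33 mg/L; min DO ≈ 4.87 mg/L; x_c ≈ 13.6 km

At the critical point dD/dt = 0, so k_1 L₀ e^(−k_1 t) = k_2 D. Substituting D(t) from the Streeter–Phelps equation and solving for t gives
t_c = ln[(k_2/k_1)(1 − D₀(k_2−k_1)/(k_1 L₀))] / (k_2−k_1).
Here k_2−k_1 = 0.9090 d⁻¹ and 1 − D₀(k_2−k_1)/(k_1 L₀) = 1 − 4.02×0.9090/(0.271×22.1) = 0.3899, so
t_c = ln(4.354 × 0.3899) / 0.9090 = 0.5292 / 0.9090 = 0.5822 d.
L(t_c) = L₀ e^(−k_1 t_c) = 22.1 × 0.8540 = 18.87 mg/L, and at the critical point k_2 D_c = k_1 L, so D_c = (0.271/1.18) × 18.87 = 4.335 mg/L.
Minimum DO = C_s − D_c = 9.20 − 4.335 = 4.865 mg/L.
x_c = v t_c = 0.271 m/s × 0.5822 d × 86400 s/d = 13630 m ≈ 13.6 km.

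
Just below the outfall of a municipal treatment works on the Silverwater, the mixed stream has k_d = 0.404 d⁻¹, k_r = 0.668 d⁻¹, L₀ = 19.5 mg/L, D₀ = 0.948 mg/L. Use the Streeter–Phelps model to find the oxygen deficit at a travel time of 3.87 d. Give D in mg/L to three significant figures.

D ≈ 4.07 mg/L

k_d L₀/(k_r−k_d) = 0.404×19.5/(0.668−0.404) = 7.878/0.2640 = 29.84 mg/L.
e^(−k_d t) = e^(−0.404×3.870) = 0.2094; e^(−k_r t) = e^(−0.668×3.870) = 0.07538.
D = 29.84 × (0.2094 − 0.07538) + 0.948 × 0.07538 = 3.999 + 0.07146 = 4.071 mg/L.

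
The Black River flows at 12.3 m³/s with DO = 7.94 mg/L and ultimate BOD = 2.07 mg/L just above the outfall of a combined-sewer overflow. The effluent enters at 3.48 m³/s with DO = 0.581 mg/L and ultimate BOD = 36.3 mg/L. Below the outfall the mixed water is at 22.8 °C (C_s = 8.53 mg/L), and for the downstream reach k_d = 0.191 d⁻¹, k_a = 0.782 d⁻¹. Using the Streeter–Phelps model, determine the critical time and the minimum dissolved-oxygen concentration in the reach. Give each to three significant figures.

Mixed DO = (12.3×7.94 + 3.48×0.581)/(12.3+3.48) = 99.68/15.78 = 6.317 mg/L.
Mixed L₀ = (12.3×2.07 + 3.48×36.3)/(15.78) = 151.8/15.78 = 9.619 mg/L.
Initial deficit D₀ = C_s − DO₀ = 8.53 − 6.317 = 2.213 mg/L.
t_c = (1/0.5910) ln[(0.782/0.191)(1 − 2.213×0.5910/(0.191×9.619))] = 1.692 × ln(1.180) = 0.2797 d.
D_c = (0.191/0.782) × 9.619 × e^(−0.191×0.2797) = 0.2442 × 9.619 × 0.9480 = 2.227 mg/L.
Minimum DO = 8.53 − 2.227 = 6.303 mg/L.

t_c ≈ 0.280 d; minimum DO ≈ 6.30 mg/L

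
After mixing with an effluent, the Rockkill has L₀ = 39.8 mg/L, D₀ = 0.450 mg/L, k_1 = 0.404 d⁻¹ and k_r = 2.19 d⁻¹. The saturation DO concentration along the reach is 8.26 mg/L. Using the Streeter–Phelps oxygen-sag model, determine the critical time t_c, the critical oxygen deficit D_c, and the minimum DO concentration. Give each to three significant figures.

t_c ≈ 0.918 d; D_c ≈ 5.07 mg/L; min DO ≈ 3.19 mg/L

With k_r/k_1 = 5.421 and 1 − D₀(k_r−k_1)/(k_1 L₀) = 0.9500,
t_c = ln(5.421 × 0.9500) / (2.19 − 0.404) = ln(5.150) / 1.786 = 1.639/1.786 = 0.9177 d.
D_c = (k_1/k_r) L₀ e^(−k_1 t_c) = (0.404/2.19) × 39.8 × e^(−0.404×0.9177) = 0.1845 × 39.8 × 0.6902 = 5.068 mg/L.
Minimum DO = C_s − D_c = 8.26 − 5.068 = 3.192 mg/L.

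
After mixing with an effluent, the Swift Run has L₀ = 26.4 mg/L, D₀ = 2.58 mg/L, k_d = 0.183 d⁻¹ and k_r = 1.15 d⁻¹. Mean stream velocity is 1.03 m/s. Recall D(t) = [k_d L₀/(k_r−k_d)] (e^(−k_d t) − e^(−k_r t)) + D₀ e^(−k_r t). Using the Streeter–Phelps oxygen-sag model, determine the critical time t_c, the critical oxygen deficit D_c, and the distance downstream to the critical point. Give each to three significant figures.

t_c = [1/(k_r−k_d)] ln[(k_r/k_d)(1 − D₀(k_r−k_d)/(k_d L₀))]
= [1/(1.15−0.183)] ln[(1.15/0.183)(1 − 2.58×0.9670/(0.183×26.4))]
= (1/0.9670) ln[6.284 × 0.4836] = 1.034 × ln(3.039) = 1.034 × 1.112 = 1.149 d.
L(t_c) = L₀ e^(−k_d t_c) = 26.4 × 0.8103 = 21.39 mg/L, and at the critical point k_r D_c = k_d L, so D_c = (0.183/1.15) × 21.39 = 3.404 mg/L.
x_c = v t_c = 1.03 m/s × 1.149 d × 86400 s/d = 102300 m ≈ 102 km.

t_c ≈ 1.15 d; D_c ≈ 3.40 mg/L; x_c ≈ 102 km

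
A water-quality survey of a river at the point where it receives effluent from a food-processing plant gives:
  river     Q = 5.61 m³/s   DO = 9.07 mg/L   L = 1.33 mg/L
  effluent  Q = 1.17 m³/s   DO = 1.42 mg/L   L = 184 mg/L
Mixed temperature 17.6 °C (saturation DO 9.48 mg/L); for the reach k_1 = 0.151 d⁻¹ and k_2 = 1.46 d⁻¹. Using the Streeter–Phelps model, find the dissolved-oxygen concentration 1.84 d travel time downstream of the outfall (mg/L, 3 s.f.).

Mixed DO = (5.61×9.07 + 1.17×1.42)/(5.61+1.17) = 52.54/6.780 = 7.750 mg/L.
Mixed L₀ = (5.61×1.33 + 1.17×184)/(6.780) = 222.7/6.780 = 32.85 mg/L.
Initial deficit D₀ = C_s − DO₀ = 9.48 − 7.750 = 1.730 mg/L.
D(1.84) = [0.151×32.85/(1.46−0.151)](e^(−0.151×1.84) − e^(−1.46×1.84)) + 1.730 e^(−1.46×1.84)
= 3.790 × (0.7574 − 0.06813) + 1.730 × 0.06813 = 2.730 mg/L.
DO = 9.48 − 2.730 = 6.750 mg/L.

DO ≈ 6.75 mg/L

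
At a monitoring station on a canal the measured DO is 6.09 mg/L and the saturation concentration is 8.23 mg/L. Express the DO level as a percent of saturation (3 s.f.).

74.0 % saturation

% saturation = C/C_s × 100 = 6.09/8.23 × 100 = 74.0 %.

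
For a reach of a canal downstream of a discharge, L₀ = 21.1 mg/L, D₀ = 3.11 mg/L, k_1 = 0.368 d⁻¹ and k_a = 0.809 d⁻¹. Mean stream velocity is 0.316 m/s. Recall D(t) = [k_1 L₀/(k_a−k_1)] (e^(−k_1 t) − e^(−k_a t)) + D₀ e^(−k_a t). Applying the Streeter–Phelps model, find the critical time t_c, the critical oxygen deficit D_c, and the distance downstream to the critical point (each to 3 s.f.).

t_c ≈ 1.35 d; D_c ≈ 5.85 mg/L; x_c ≈ 36.7 km

With k_a/k_1 = 2.198 and 1 − D₀(k_a−k_1)/(k_1 L₀) = 0.8234,
t_c = ln(2.198 × 0.8234) / (0.809 − 0.368) = ln(1.810) / 0.4410 = 0.5934/0.4410 = 1.345 d.
D_c = (k_1/k_a) L₀ e^(−k_1 t_c) = (0.368/0.809) × 21.1 × e^(−0.368×1.345) = 0.4549 × 21.1 × 0.6095 = 5.850 mg/L.
x_c = v t_c = 0.316 m/s × 1.345 d × 86400 s/d = 36740 m ≈ 36.7 km.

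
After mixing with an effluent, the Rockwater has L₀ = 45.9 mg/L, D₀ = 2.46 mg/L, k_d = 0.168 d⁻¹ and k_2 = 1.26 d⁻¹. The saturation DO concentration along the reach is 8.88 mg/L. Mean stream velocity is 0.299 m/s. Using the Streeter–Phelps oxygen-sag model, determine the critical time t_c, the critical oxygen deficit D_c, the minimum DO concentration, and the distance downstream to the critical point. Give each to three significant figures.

At the critical point dD/dt = 0, so k_d L₀ e^(−k_d t) = k_2 D. Substituting D(t) from the Streeter–Phelps equation and solving for t gives
t_c = ln[(k_2/k_d)(1 − D₀(k_2−k_d)/(k_d L₀))] / (k_2−k_d).
Here k_2−k_d = 1.092 d⁻¹ and 1 − D₀(k_2−k_d)/(k_d L₀) = 1 − 2.46×1.092/(0.168×45.9) = 0.6516, so
t_c = ln(7.500 × 0.6516) / 1.092 = 1.587 / 1.092 = 1.453 d.
L(t_c) = L₀ e^(−k_d t_c) = 45.9 × 0.7834 = 35.96 mg/L, and at the critical point k_2 D_c = k_d L, so D_c = (0.168/1.26) × 35.96 = 4.794 mg/L.
Minimum DO = C_s − D_c = 8.88 − 4.794 = 4.086 mg/L.
x_c = v t_c = 0.299 m/s × 1.453 d × 86400 s/d = 37540 m ≈ 37.5 km.

t_c ≈ 1.45 d; D_c ≈ 4.79 mg/L; min DO ≈ 4.09 mg/L; x_c ≈ 37.5 km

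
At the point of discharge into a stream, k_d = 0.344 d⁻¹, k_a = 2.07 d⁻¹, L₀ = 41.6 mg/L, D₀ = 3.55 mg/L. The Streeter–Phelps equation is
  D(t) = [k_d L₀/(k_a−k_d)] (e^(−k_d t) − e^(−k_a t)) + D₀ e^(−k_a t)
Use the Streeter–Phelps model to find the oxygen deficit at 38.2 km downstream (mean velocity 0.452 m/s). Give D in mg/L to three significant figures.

D ≈ 5.30 mg/L

Travel time t = x/v = 38.2 km / (0.452 m/s) = 38200 m / 0.452 m/s = 84510 s = 0.9782 d.
k_d L₀/(k_a−k_d) = 0.344×41.6/(2.07−0.344) = 14.31/1.726 = 8.291 mg/L.
e^(−k_d t) = e^(−0.344×0.9782) = 0.7143; e^(−k_a t) = e^(−2.07×0.9782) = 0.1320.
D = 8.291 × (0.7143 − 0.1320) + 3.55 × 0.1320 = 4.828 + 0.4687 = 5.296 mg/L.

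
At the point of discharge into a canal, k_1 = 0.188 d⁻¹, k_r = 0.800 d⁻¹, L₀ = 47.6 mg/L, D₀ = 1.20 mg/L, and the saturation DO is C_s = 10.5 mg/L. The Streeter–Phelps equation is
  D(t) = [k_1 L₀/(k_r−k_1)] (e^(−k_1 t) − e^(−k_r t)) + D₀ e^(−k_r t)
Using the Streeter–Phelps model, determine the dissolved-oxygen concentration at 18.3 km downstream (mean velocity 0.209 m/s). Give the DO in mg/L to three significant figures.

DO ≈ 4.38 mg/L

Travel time t = x/v = 18.3 km / (0.209 m/s) = 18300 m / 0.209 m/s = 87560 s = 1.013 d.
k_1 L₀/(k_r−k_1) = 0.188×47.6/(0.800−0.188) = 8.949/0.6120 = 14.62 mg/L.
e^(−k_1 t) = e^(−0.188×1.013) = 0.8265; e^(−k_r t) = e^(−0.800×1.013) = 0.4445.
D = 14.62 × (0.8265 − 0.4445) + 1.20 × 0.4445 = 5.586 + 0.5334 = 6.119 mg/L.
DO = C_s − D = 10.5 − 6.119 = 4.381 mg/L.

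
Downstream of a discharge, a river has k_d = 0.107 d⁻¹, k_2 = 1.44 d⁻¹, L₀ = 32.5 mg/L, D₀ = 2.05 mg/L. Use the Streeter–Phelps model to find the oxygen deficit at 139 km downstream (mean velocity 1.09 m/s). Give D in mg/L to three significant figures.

Travel time t = x/v = 139 km / (1.09 m/s) = 139000 m / 1.09 m/s = 127500 s = 1.476 d.
k_d L₀/(k_2−k_d) = 0.107×32.5/(1.44−0.107) = 3.478/1.333 = 2.609 mg/L.
e^(−k_d t) = e^(−0.107×1.476) = 0.8539; e^(−k_2 t) = e^(−1.44×1.476) = 0.1194.
D = 2.609 × (0.8539 − 0.1194) + 2.05 × 0.1194 = 1.916 + 0.2447 = 2.161 mg/L.

D ≈ 2.16 mg/L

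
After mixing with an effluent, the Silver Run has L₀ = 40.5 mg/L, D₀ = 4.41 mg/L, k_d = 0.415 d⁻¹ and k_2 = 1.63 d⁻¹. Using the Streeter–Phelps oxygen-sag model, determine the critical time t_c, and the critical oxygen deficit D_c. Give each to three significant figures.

t_c ≈ 0.810 d; D_c ≈ 7.37 mg/L

t_c = [1/(k_2−k_d)] ln[(k_2/k_d)(1 − D₀(k_2−k_d)/(k_d L₀))]
= [1/(1.63−0.415)] ln[(1.63/0.415)(1 − 4.41×1.215/(0.415×40.5))]
= (1/1.215) ln[3.928 × 0.6812] = 0.8230 × ln(2.676) = 0.8230 × 0.9842 = 0.8100 d.
D_c = (k_d/k_2) L₀ e^(−k_d t_c) = (0.415/1.63) × 40.5 × e^(−0.415×0.8100) = 0.2546 × 40.5 × 0.7145 = 7.368 mg/L.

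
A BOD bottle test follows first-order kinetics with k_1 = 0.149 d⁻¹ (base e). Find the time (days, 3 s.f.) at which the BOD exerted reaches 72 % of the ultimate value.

y/L₀ = 1 − e^(−k_1 t) = 0.72 ⇒ e^(−k_1 t) = 0.280
t = −ln(0.280) / 0.149 = 1.273 / 0.149 = 8.543 d.

t ≈ 8.54 d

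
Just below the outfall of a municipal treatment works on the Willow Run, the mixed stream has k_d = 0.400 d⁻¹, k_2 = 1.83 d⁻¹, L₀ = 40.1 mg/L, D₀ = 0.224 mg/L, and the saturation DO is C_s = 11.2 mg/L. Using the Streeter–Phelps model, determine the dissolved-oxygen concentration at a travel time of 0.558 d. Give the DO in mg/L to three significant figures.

DO ≈ 6.19 mg/L

k_d L₀/(k_2−k_d) = 0.400×40.1/(1.83−0.400) = 16.04/1.430 = 11.22 mg/L.
e^(−k_d t) = e^(−0.400×0.5580) = 0.8000; e^(−k_2 t) = e^(−1.83×0.5580) = 0.3602.
D = 11.22 × (0.8000 − 0.3602) + 0.224 × 0.3602 = 4.933 + 0.08068 = 5.013 mg/L.
DO = C_s − D = 11.2 − 5.013 = 6.187 mg/L.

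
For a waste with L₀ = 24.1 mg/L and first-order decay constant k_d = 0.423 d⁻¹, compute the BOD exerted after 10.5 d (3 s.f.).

y_t = L₀(1 − e^(−k_d t)) = 24.1 × (1 − e^(−0.423×10.5))
= 24.1 × (1 − 0.01178) = 24.1 × 0.9882 = 23.82 mg/L.

y ≈ 23.8 mg/L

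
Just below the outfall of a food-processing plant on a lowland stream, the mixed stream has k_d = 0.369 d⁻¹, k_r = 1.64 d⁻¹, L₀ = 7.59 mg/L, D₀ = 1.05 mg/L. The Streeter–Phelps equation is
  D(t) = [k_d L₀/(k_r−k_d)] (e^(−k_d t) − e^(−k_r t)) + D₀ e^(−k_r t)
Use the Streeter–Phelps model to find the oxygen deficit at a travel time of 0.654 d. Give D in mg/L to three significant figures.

D ≈ 1.34 mg/L

k_d L₀/(k_r−k_d) = 0.369×7.59/(1.64−0.369) = 2.801/1.271 = 2.204 mg/L.
e^(−k_d t) = e^(−0.369×0.6540) = 0.7856; e^(−k_r t) = e^(−1.64×0.6540) = 0.3421.
D = 2.204 × (0.7856 − 0.3421) + 1.05 × 0.3421 = 0.9772 + 0.3592 = 1.336 mg/L.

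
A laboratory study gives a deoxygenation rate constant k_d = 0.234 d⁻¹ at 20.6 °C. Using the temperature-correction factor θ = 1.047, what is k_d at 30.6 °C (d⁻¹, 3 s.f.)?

k_d(T₂) = k_d(T₁) · θ^(T₂−T₁) = 0.234 × 1.047^(30.6−20.6)
= 0.234 × 1.047^10.0 = 0.234 × 1.583 = 0.3704 d⁻¹.

k_d ≈ 0.370 d⁻¹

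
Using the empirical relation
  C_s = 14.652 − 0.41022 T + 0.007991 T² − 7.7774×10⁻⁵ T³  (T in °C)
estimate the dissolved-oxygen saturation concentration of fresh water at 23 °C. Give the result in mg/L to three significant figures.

C_s = 14.652 − 0.41022×23 + 0.007991×23² − 7.7774×10⁻⁵×23³ = 8.498 mg/L.

C_s ≈ 8.50 mg/L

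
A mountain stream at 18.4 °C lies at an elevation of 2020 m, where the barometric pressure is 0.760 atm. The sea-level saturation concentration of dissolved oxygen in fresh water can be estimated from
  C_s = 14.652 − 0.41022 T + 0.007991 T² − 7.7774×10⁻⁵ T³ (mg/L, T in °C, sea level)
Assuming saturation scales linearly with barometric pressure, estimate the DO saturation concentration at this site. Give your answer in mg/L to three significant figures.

At sea level: C_s = 14.652 − 0.41022×18.4 + 0.007991×18.4² − 7.7774×10⁻⁵×18.4³ = 9.325 mg/L.
Pressure correction: C_s' = 9.325 × 0.760 = 7.087 mg/L.

C_s ≈ 7.09 mg/L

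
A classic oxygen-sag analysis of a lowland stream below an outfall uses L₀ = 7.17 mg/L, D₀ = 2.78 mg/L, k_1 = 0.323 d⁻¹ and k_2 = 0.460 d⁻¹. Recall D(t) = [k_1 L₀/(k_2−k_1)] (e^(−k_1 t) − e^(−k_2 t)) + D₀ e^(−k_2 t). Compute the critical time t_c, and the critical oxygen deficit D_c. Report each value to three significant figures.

t_c ≈ 1.27 d; D_c ≈ 3.34 mg/L

t_c = [1/(k_2−k_1)] ln[(k_2/k_1)(1 − D₀(k_2−k_1)/(k_1 L₀))]
= [1/(0.460−0.323)] ln[(0.460/0.323)(1 − 2.78×0.1370/(0.323×7.17))]
= (1/0.1370) ln[1.424 × 0.8355] = 7.299 × ln(1.190) = 7.299 × 0.1739 = 1.269 d.
L(t_c) = L₀ e^(−k_1 t_c) = 7.17 × 0.6636 = 4.758 mg/L, and at the critical point k_2 D_c = k_1 L, so D_c = (0.323/0.460) × 4.758 = 3.341 mg/L.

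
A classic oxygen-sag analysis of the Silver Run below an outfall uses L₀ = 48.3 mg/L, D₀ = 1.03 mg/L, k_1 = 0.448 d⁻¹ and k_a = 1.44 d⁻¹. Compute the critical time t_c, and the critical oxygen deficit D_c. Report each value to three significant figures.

t_c = [1/(k_a−k_1)] ln[(k_a/k_1)(1 − D₀(k_a−k_1)/(k_1 L₀))]
= [1/(1.44−0.448)] ln[(1.44/0.448)(1 − 1.03×0.9920/(0.448×48.3))]
= (1/0.9920) ln[3.214 × 0.9528] = 1.008 × ln(3.063) = 1.008 × 1.119 = 1.128 d.
L(t_c) = L₀ e^(−k_1 t_c) = 48.3 × 0.6032 = 29.14 mg/L, and at the critical point k_a D_c = k_1 L, so D_c = (0.448/1.44) × 29.14 = 9.065 mg/L.

t_c ≈ 1.13 d; D_c ≈ 9.06 mg/L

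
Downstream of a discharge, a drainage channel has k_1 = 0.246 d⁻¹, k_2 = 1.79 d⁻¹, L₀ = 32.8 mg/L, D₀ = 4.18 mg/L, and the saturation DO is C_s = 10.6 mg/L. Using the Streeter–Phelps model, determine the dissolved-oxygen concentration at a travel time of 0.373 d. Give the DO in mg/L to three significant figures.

k_1 L₀/(k_2−k_1) = 0.246×32.8/(1.79−0.246) = 8.069/1.544 = 5.226 mg/L.
e^(−k_1 t) = e^(−0.246×0.3730) = 0.9123; e^(−k_2 t) = e^(−1.79×0.3730) = 0.5129.
D = 5.226 × (0.9123 − 0.5129) + 4.18 × 0.5129 = 2.087 + 2.144 = 4.231 mg/L.
DO = C_s − D = 10.6 − 4.231 = 6.369 mg/L.

DO ≈ 6.37 mg/L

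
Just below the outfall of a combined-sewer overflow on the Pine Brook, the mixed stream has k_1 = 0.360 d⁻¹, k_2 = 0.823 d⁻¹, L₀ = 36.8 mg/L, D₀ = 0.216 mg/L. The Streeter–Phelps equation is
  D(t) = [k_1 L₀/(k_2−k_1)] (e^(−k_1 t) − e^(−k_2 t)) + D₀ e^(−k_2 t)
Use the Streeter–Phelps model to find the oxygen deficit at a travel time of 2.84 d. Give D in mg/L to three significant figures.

D ≈ 7.55 mg/L

k_1 L₀/(k_2−k_1) = 0.360×36.8/(0.823−0.360) = 13.25/0.4630 = 28.61 mg/L.
e^(−k_1 t) = e^(−0.360×2.840) = 0.3597; e^(−k_2 t) = e^(−0.823×2.840) = 0.09659.
D = 28.61 × (0.3597 − 0.09659) + 0.216 × 0.09659 = 7.529 + 0.02086 = 7.550 mg/L.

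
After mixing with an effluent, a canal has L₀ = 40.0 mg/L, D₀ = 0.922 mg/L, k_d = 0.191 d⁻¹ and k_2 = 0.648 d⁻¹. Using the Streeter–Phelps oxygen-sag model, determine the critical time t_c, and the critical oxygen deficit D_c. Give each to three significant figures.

t_c ≈ 2.55 d; D_c ≈ 7.25 mg/L

At the critical point dD/dt = 0, so k_d L₀ e^(−k_d t) = k_2 D. Substituting D(t) from the Streeter–Phelps equation and solving for t gives
t_c = ln[(k_2/k_d)(1 − D₀(k_2−k_d)/(k_d L₀))] / (k_2−k_d).
Here k_2−k_d = 0.4570 d⁻¹ and 1 − D₀(k_2−k_d)/(k_d L₀) = 1 − 0.922×0.4570/(0.191×40.0) = 0.9448, so
t_c = ln(3.393 × 0.9448) / 0.4570 = 1.165 / 0.4570 = 2.549 d.
D_c = (k_d/k_2) L₀ e^(−k_d t_c) = (0.191/0.648) × 40.0 × e^(−0.191×2.549) = 0.2948 × 40.0 × 0.6146 = 7.246 mg/L.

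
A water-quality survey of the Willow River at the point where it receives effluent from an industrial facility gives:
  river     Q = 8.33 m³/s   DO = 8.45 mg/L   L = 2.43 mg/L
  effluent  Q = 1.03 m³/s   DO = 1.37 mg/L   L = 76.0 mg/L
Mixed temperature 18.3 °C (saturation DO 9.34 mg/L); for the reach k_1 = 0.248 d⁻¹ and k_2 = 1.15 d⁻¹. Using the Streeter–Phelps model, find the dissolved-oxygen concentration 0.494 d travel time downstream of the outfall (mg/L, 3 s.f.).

Mixed DO = (8.33×8.45 + 1.03×1.37)/(8.33+1.03) = 71.80/9.360 = 7.671 mg/L.
Mixed L₀ = (8.33×2.43 + 1.03×76.0)/(9.360) = 98.52/9.360 = 10.53 mg/L.
Initial deficit D₀ = C_s − DO₀ = 9.34 − 7.671 = 1.669 mg/L.
D(0.494) = [0.248×10.53/(1.15−0.248)](e^(−0.248×0.494) − e^(−1.15×0.494)) + 1.669 e^(−1.15×0.494)
= 2.894 × (0.8847 − 0.5666) + 1.669 × 0.5666 = 1.866 mg/L.
DO = 9.34 − 1.866 = 7.474 mg/L.

DO ≈ 7.47 mg/L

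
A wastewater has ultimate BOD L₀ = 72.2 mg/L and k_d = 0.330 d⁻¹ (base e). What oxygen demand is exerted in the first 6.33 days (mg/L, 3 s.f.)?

y ≈ 63.3 mg/L

y_t = L₀(1 − e^(−k_d t)) = 72.2 × (1 − e^(−0.330×6.33))
= 72.2 × (1 − 0.1238) = 72.2 × 0.8762 = 63.26 mg/L.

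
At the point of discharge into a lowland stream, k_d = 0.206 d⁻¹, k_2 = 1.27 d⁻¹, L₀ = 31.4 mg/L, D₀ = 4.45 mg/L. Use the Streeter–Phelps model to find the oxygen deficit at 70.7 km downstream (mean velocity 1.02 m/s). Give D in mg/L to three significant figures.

Travel time t = x/v = 70.7 km / (1.02 m/s) = 70700 m / 1.02 m/s = 69310 s = 0.8022 d.
k_d L₀/(k_2−k_d) = 0.206×31.4/(1.27−0.206) = 6.468/1.064 = 6.079 mg/L.
e^(−k_d t) = e^(−0.206×0.8022) = 0.8477; e^(−k_2 t) = e^(−1.27×0.8022) = 0.3610.
D = 6.079 × (0.8477 − 0.3610) + 4.45 × 0.3610 = 2.959 + 1.606 = 4.565 mg/L.

D ≈ 4.57 mg/L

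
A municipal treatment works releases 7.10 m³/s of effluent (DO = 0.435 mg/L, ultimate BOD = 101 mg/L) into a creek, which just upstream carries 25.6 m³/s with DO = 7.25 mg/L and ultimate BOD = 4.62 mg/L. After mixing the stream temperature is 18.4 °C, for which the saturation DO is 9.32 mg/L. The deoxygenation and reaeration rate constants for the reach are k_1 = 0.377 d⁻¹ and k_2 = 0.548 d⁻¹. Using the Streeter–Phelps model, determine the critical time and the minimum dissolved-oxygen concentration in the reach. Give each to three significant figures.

Mixed DO = (25.6×7.25 + 7.10×0.435)/(25.6+7.10) = 188.7/32.70 = 5.770 mg/L.
Mixed L₀ = (25.6×4.62 + 7.10×101)/(32.70) = 835.4/32.70 = 25.55 mg/L.
Initial deficit D₀ = C_s − DO₀ = 9.32 − 5.770 = 3.550 mg/L.
t_c = (1/0.1710) ln[(0.548/0.377)(1 − 3.550×0.1710/(0.377×25.55))] = 5.848 × ln(1.362) = 1.807 d.
D_c = (0.377/0.548) × 25.55 × e^(−0.377×1.807) = 0.6880 × 25.55 × 0.5061 = 8.894 mg/L.
Minimum DO = 9.32 − 8.894 = 0.4260 mg/L.

t_c ≈ 1.81 d; minimum DO ≈ 0.426 mg/L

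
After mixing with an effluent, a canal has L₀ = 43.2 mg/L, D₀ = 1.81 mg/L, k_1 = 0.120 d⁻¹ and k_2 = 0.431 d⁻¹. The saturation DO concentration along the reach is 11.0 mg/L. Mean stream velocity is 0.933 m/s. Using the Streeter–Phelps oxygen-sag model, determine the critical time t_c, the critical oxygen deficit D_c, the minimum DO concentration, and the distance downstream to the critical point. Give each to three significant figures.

t_c ≈ 3.74 d; D_c ≈ 7.68 mg/L; min DO ≈ 3.32 mg/L; x_c ≈ 302 km

t_c = [1/(k_2−k_1)] ln[(k_2/k_1)(1 − D₀(k_2−k_1)/(k_1 L₀))]
= [1/(0.431−0.120)] ln[(0.431/0.120)(1 − 1.81×0.3110/(0.120×43.2))]
= (1/0.3110) ln[3.592 × 0.8914] = 3.215 × ln(3.202) = 3.215 × 1.164 = 3.742 d.
D_c = (k_1/k_2) L₀ e^(−k_1 t_c) = (0.120/0.431) × 43.2 × e^(−0.120×3.742) = 0.2784 × 43.2 × 0.6383 = 7.677 mg/L.
Minimum DO = C_s − D_c = 11.0 − 7.677 = 3.323 mg/L.
x_c = v t_c = 0.933 m/s × 3.742 d × 86400 s/d = 301600 m ≈ 302 km.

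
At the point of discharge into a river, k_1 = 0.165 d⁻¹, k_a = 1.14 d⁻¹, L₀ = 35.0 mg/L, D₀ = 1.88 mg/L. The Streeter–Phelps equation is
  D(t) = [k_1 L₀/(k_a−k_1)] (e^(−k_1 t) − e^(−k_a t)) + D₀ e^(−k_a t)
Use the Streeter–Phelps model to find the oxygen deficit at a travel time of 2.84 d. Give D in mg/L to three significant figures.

k_1 L₀/(k_a−k_1) = 0.165×35.0/(1.14−0.165) = 5.775/0.9750 = 5.923 mg/L.
e^(−k_1 t) = e^(−0.165×2.840) = 0.6259; e^(−k_a t) = e^(−1.14×2.840) = 0.03926.
D = 5.923 × (0.6259 − 0.03926) + 1.88 × 0.03926 = 3.475 + 0.07381 = 3.548 mg/L.

D ≈ 3.55 mg/L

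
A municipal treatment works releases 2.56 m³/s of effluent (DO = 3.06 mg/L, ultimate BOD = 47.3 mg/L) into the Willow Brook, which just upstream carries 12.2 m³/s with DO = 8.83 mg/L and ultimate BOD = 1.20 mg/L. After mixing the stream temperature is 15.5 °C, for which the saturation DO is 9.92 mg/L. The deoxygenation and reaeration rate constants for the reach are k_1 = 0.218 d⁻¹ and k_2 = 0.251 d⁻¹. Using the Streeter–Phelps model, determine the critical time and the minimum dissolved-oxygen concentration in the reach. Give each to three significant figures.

t_c ≈ 3.21 d; minimum DO ≈ 5.95 mg/L

Mixed DO = (12.2×8.83 + 2.56×3.06)/(12.2+2.56) = 115.6/14.76 = 7.829 mg/L.
Mixed L₀ = (12.2×1.20 + 2.56×47.3)/(14.76) = 135.7/14.76 = 9.196 mg/L.
Initial deficit D₀ = C_s − DO₀ = 9.92 − 7.829 = 2.091 mg/L.
t_c = (1/0.03300) ln[(0.251/0.218)(1 − 2.091×0.03300/(0.218×9.196))] = 30.30 × ln(1.112) = 3.210 d.
D_c = (0.218/0.251) × 9.196 × e^(−0.218×3.210) = 0.8685 × 9.196 × 0.4967 = 3.967 mg/L.
Minimum DO = 9.92 − 3.967 = 5.953 mg/L.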